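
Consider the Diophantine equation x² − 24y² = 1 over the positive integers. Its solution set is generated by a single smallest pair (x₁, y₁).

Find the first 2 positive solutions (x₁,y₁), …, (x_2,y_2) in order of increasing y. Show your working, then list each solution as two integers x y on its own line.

√24 = [4; 1,8, …], period ℓ=2 (even) → k=1
i=0: a=4 ⇒ p=4, q=1
i=1: a=1 ⇒ p=5, q=1
→ (5, 1).  Check: 5²=25, 24·1²=24, difference 1.
k=2:  x_2 = 5·5+24·1·1 = 49,  y_2 = 5·1+1·5 = 10

5 1
49 10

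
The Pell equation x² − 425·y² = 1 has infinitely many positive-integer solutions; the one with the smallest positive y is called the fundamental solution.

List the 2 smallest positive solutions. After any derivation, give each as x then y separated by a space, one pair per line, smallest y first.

d=425: √d = [20; 1,1,1,1,1,1,40] (ℓ=7, odd), read p_13/q_13
k=0  a_k=20  p_k/q_k = 20/1
k=1  a_k=1  p_k/q_k = 21/1
…
k=4  a_k=1  p_k/q_k = 103/5
…
k=8  a_k=1  p_k/q_k = 11153/541
…
k=10  a_k=1  p_k/q_k = 33191/1610
…
k=12  a_k=1  p_k/q_k = 88420/4289
k=13  a_k=1  p_k/q_k = 143649/6968
(x₁, y₁) = (143649, 6968);  143649² − 425·6968² = 1 ✓
n=2: (143649,6968)∘(143649,6968) = (143649·143649+425·6968·6968, 143649·6968+6968·143649) = (41270070401,2001892464)

143649 6968
41270070401 2001892464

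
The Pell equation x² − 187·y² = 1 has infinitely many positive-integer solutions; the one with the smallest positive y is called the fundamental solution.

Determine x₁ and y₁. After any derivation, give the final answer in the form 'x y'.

√187 → a₀=13, period (1,2,13,2,1,26); ℓ=6 even so k=5
a_0=13:  p_0=13·1+0=13,  q_0=13·0+1=1
a_1=1:  p_1=1·13+1=14,  q_1=1·1+0=1
…
a_3=13:  p_3=13·41+14=547,  q_3=13·3+1=40
a_4=2:  p_4=2·547+41=1135,  q_4=2·40+3=83
a_5=1:  p_5=1·1135+547=1682,  q_5=1·83+40=123
(x₁, y₁) = (1682, 123);  1682² − 187·123² = 1 ✓

1682 123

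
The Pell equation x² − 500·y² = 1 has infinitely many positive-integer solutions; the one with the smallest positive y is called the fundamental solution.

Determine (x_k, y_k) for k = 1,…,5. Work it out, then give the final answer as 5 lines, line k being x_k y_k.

930249 41602
1730726404001 77400437796
3220013013190122249 144003359718540806
5990827771012465337616001 267917962749548332043592
11145923086309929722690704506249 498460833859465169310720288010

√500 = [22; 2,1,3,2,1,…,1,2,44, …], period ℓ=14 (even) → k=13
step 0: (22, 1)  from 22·(1,0) + (0,1)
…
step 3: (246, 11)  from 3·(67,3) + (45,2)
step 4: (559, 25)  from 2·(246,11) + (67,3)
…
step 7: (14445, 646)  from 10·(1364,61) + (805,36)
…
step 12: (335522, 15005)  from 1·(259205,11592) + (76317,3413)
step 13: (930249, 41602)  from 2·(335522,15005) + (259205,11592)
(x₁, y₁) = (930249, 41602);  930249² − 500·41602² = 1 ✓
(930249+41602√500)^2 = 1730726404001 + 77400437796√500
(930249+41602√500)^3 = 3220013013190122249 + 144003359718540806√500
(930249+41602√500)^4 = 5990827771012465337616001 + 267917962749548332043592√500
(930249+41602√500)^5 = 11145923086309929722690704506249 + 498460833859465169310720288010√500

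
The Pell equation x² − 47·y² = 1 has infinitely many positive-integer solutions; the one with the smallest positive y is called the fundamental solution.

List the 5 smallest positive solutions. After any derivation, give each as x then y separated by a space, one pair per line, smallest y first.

48 7
4607 672
442224 64505
42448897 6191808
4074651888 594349063

[6; 1,5,1,12] for √47; ℓ=4 ⇒ convergent index 3
step 0: (6, 1)  from 6·(1,0) + (0,1)
…
step 2: (41, 6)  from 5·(7,1) + (6,1)
step 3: (48, 7)  from 1·(41,6) + (7,1)
fundamental: x₁=48, y₁=7  (since 2304 − 47·49 = 1)
k=2:  x_2 = 48·48+47·7·7 = 4607,  y_2 = 48·7+7·48 = 672
k=3:  x_3 = 48·4607+47·7·672 = 442224,  y_3 = 48·672+7·4607 = 64505
k=4:  x_4 = 48·442224+47·7·64505 = 42448897,  y_4 = 48·64505+7·442224 = 6191808
k=5:  x_5 = 48·42448897+47·7·6191808 = 4074651888,  y_5 = 48·6191808+7·42448897 = 594349063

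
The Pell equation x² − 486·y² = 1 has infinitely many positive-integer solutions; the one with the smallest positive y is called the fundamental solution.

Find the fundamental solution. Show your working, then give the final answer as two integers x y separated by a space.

485 22

√486 → a₀=22, period (22,44); ℓ=2 even so k=1
k=0  a_k=22  p_k/q_k = 22/1
k=1  a_k=22  p_k/q_k = 485/22
fundamental: x₁=485, y₁=22  (since 235225 − 486·484 = 1)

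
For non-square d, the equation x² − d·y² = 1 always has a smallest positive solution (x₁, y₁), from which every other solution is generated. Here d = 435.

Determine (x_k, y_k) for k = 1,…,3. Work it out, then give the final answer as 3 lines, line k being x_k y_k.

[20; 1,5,1,40] for √435; ℓ=4 ⇒ convergent index 3
k=0  a_k=20  p_k/q_k = 20/1
k=1  a_k=1  p_k/q_k = 21/1
k=2  a_k=5  p_k/q_k = 125/6
k=3  a_k=1  p_k/q_k = 146/7
fundamental: x₁=146, y₁=7  (since 21316 − 435·49 = 1)
(x_2, y_2) = (146·146 + 435·7·7, 146·7 + 7·146) = (42631, 2044)
(x_3, y_3) = (146·42631 + 435·7·2044, 146·2044 + 7·42631) = (12448106, 596841)

146 7
42631 2044
12448106 596841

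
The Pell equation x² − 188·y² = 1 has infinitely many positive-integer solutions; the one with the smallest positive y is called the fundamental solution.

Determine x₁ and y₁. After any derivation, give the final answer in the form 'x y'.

√188 → a₀=13, period (1,2,2,6,2,2,1,26); ℓ=8 even so k=7
k=0  a_k=13  p_k/q_k = 13/1
k=1  a_k=1  p_k/q_k = 14/1
k=2  a_k=2  p_k/q_k = 41/3
k=3  a_k=2  p_k/q_k = 96/7
…
k=5  a_k=2  p_k/q_k = 1330/97
k=6  a_k=2  p_k/q_k = 3277/239
k=7  a_k=1  p_k/q_k = 4607/336
(x₁, y₁) = (4607, 336);  4607² − 188·336² = 1 ✓

4607 336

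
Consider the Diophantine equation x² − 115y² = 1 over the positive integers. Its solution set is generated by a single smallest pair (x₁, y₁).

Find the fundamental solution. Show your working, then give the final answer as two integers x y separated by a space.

[10; 1,2,1,1,1,1,1,2,1,20] for √115; ℓ=10 ⇒ convergent index 9
i=0: a=10 ⇒ p=10, q=1
i=1: a=1 ⇒ p=11, q=1
i=2: a=2 ⇒ p=32, q=3
i=3: a=1 ⇒ p=43, q=4
i=4: a=1 ⇒ p=75, q=7
…
i=6: a=1 ⇒ p=193, q=18
i=7: a=1 ⇒ p=311, q=29
i=8: a=2 ⇒ p=815, q=76
i=9: a=1 ⇒ p=1126, q=105
(x₁, y₁) = (1126, 105);  1126² − 115·105² = 1 ✓

1126 105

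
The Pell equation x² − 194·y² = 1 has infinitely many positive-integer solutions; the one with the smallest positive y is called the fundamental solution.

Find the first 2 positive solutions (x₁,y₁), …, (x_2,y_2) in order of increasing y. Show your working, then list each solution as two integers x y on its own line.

d=194: √d = [13; 1,12,1,26] (ℓ=4, even), read p_3/q_3
i=0: a=13 ⇒ p=13, q=1
i=1: a=1 ⇒ p=14, q=1
i=2: a=12 ⇒ p=181, q=13
i=3: a=1 ⇒ p=195, q=14
fundamental: x₁=195, y₁=14  (since 38025 − 194·196 = 1)
(x_2, y_2) = (195·195 + 194·14·14, 195·14 + 14·195) = (76049, 5460)

195 14
76049 5460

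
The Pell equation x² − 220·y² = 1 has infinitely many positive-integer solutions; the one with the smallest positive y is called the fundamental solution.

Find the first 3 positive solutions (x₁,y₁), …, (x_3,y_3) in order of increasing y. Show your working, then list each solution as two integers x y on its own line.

89 6
15841 1068
2819609 190098

d=220: √d = [14; 1,4,1,28] (ℓ=4, even), read p_3/q_3
a_0=14:  p_0=14·1+0=14,  q_0=14·0+1=1
…
a_2=4:  p_2=4·15+14=74,  q_2=4·1+1=5
a_3=1:  p_3=1·74+15=89,  q_3=1·5+1=6
→ (89, 6).  Check: 89²=7921, 220·6²=7920, difference 1.
k=2:  x_2 = 89·89+220·6·6 = 15841,  y_2 = 89·6+6·89 = 1068
k=3:  x_3 = 89·15841+220·6·1068 = 2819609,  y_3 = 89·1068+6·15841 = 190098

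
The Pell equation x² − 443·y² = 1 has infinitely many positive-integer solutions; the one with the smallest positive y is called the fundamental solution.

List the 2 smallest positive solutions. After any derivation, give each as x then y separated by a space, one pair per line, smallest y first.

√443 = [21; 21,42, …], period ℓ=2 (even) → k=1
step 0: (21, 1)  from 21·(1,0) + (0,1)
step 1: (442, 21)  from 21·(21,1) + (1,0)
fundamental: x₁=442, y₁=21  (since 195364 − 443·441 = 1)
n=2: (442,21)∘(442,21) = (442·442+443·21·21, 442·21+21·442) = (390727,18564)

442 21
390727 18564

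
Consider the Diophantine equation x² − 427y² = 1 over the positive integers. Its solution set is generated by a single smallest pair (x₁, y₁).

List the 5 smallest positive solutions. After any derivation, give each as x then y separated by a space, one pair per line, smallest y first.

62 3
7687 372
953126 46125
118179937 5719128
14653359062 709125747

[20; 1,1,1,40] for √427; ℓ=4 ⇒ convergent index 3
i=0: a=20 ⇒ p=20, q=1
…
i=2: a=1 ⇒ p=41, q=2
i=3: a=1 ⇒ p=62, q=3
→ (62, 3).  Check: 62²=3844, 427·3²=3843, difference 1.
n=2: (62,3)∘(62,3) = (62·62+427·3·3, 62·3+3·62) = (7687,372)
n=3: (7687,372)∘(62,3) = (62·7687+427·3·372, 62·372+3·7687) = (953126,46125)
n=4: (953126,46125)∘(62,3) = (62·953126+427·3·46125, 62·46125+3·953126) = (118179937,5719128)
n=5: (118179937,5719128)∘(62,3) = (62·118179937+427·3·5719128, 62·5719128+3·118179937) = (14653359062,709125747)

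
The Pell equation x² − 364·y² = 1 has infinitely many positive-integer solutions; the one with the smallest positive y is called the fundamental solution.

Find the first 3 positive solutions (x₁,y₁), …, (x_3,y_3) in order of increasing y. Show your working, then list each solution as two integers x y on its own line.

d=364: √d = [19; 12,1,2,3,1,8,1,3,2,1,12,38] (ℓ=12, even), read p_11/q_11
k=0  a_k=19  p_k/q_k = 19/1
…
k=5  a_k=1  p_k/q_k = 3148/165
k=6  a_k=8  p_k/q_k = 27607/1447
…
k=10  a_k=1  p_k/q_k = 390371/20461
k=11  a_k=12  p_k/q_k = 4954951/259710
(x₁, y₁) = (4954951, 259710);  4954951² − 364·259710² = 1 ✓
(x_2, y_2) = (4954951·4954951 + 364·259710·259710, 4954951·259710 + 259710·4954951) = (49103078824801, 2573700648420)
(x_3, y_3) = (4954951·49103078824801 + 364·259710·2573700648420, 4954951·2573700648420 + 259710·49103078824801) = (486606699052048124551, 25505121203178395130)

4954951 259710
49103078824801 2573700648420
486606699052048124551 25505121203178395130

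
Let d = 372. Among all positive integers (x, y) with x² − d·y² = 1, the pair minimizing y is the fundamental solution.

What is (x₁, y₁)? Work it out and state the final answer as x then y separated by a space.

12151 630

[19; 3,2,12,2,3,38] for √372; ℓ=6 ⇒ convergent index 5
i=0: a=19 ⇒ p=19, q=1
i=1: a=3 ⇒ p=58, q=3
i=2: a=2 ⇒ p=135, q=7
…
i=4: a=2 ⇒ p=3491, q=181
i=5: a=3 ⇒ p=12151, q=630
fundamental: x₁=12151, y₁=630  (since 147646801 − 372·396900 = 1)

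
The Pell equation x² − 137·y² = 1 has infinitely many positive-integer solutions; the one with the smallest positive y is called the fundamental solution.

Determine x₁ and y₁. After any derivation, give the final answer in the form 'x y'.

√137 → a₀=11, period (1,2,2,1,1,2,2,1,22); ℓ=9 odd so k=17
k=0  a_k=11  p_k/q_k = 11/1
…
k=3  a_k=2  p_k/q_k = 82/7
k=4  a_k=1  p_k/q_k = 117/10
k=5  a_k=1  p_k/q_k = 199/17
k=6  a_k=2  p_k/q_k = 515/44
k=7  a_k=2  p_k/q_k = 1229/105
…
k=11  a_k=2  p_k/q_k = 122279/10447
k=12  a_k=2  p_k/q_k = 285899/24426
…
k=16  a_k=2  p_k/q_k = 4286741/366241
k=17  a_k=1  p_k/q_k = 6083073/519712
fundamental: x₁=6083073, y₁=519712  (since 37003777123329 − 137·270100562944 = 1)

6083073 519712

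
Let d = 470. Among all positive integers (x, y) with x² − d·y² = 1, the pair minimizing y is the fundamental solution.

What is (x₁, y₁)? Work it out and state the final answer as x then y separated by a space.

√470 = [21; 1,2,8,2,1,42, …], period ℓ=6 (even) → k=5
k=0  a_k=21  p_k/q_k = 21/1
k=1  a_k=1  p_k/q_k = 22/1
…
k=3  a_k=8  p_k/q_k = 542/25
k=4  a_k=2  p_k/q_k = 1149/53
k=5  a_k=1  p_k/q_k = 1691/78
→ (1691, 78).  Check: 1691²=2859481, 470·78²=2859480, difference 1.

1691 78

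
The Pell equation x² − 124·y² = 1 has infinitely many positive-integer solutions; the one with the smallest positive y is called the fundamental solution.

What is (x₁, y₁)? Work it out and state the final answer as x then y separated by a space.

[11; 7,2,1,1,1,…,2,7,22] for √124; ℓ=16 ⇒ convergent index 15
step 0: (11, 1)  from 11·(1,0) + (0,1)
step 1: (78, 7)  from 7·(11,1) + (1,0)
step 2: (167, 15)  from 2·(78,7) + (11,1)
…
step 5: (657, 59)  from 1·(412,37) + (245,22)
step 6: (2383, 214)  from 3·(657,59) + (412,37)
step 7: (3040, 273)  from 1·(2383,214) + (657,59)
step 8: (14543, 1306)  from 4·(3040,273) + (2383,214)
…
step 10: (67292, 6043)  from 3·(17583,1579) + (14543,1306)
step 11: (84875, 7622)  from 1·(67292,6043) + (17583,1579)
step 12: (152167, 13665)  from 1·(84875,7622) + (67292,6043)
step 13: (237042, 21287)  from 1·(152167,13665) + (84875,7622)
step 14: (626251, 56239)  from 2·(237042,21287) + (152167,13665)
step 15: (4620799, 414960)  from 7·(626251,56239) + (237042,21287)
→ (4620799, 414960).  Check: 4620799²=21351783398401, 124·414960²=21351783398400, difference 1.

4620799 414960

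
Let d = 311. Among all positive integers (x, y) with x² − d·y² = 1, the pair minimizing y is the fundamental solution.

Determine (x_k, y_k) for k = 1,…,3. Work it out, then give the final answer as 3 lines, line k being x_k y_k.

16883880 957397
570130807708799 32329152120720
19252040283316857636360 1091683049815963029803

[17; 1,1,1,2,1,…,1,1,34] for √311; ℓ=16 ⇒ convergent index 15
a_0=17:  p_0=17·1+0=17,  q_0=17·0+1=1
a_1=1:  p_1=1·17+1=18,  q_1=1·1+0=1
…
a_3=1:  p_3=1·35+18=53,  q_3=1·2+1=3
a_4=2:  p_4=2·53+35=141,  q_4=2·3+2=8
a_5=1:  p_5=1·141+53=194,  q_5=1·8+3=11
…
a_7=3:  p_7=3·1305+194=4109,  q_7=3·74+11=233
a_8=17:  p_8=17·4109+1305=71158,  q_8=17·233+74=4035
a_9=3:  p_9=3·71158+4109=217583,  q_9=3·4035+233=12338
a_10=6:  p_10=6·217583+71158=1376656,  q_10=6·12338+4035=78063
…
a_13=1:  p_13=1·4565134+1594239=6159373,  q_13=1·258865+90401=349266
a_14=1:  p_14=1·6159373+4565134=10724507,  q_14=1·349266+258865=608131
a_15=1:  p_15=1·10724507+6159373=16883880,  q_15=1·608131+349266=957397
→ (16883880, 957397).  Check: 16883880²=285065403854400, 311·957397²=285065403854399, difference 1.
(16883880+957397√311)^2 = 570130807708799 + 32329152120720√311
(16883880+957397√311)^3 = 19252040283316857636360 + 1091683049815963029803√311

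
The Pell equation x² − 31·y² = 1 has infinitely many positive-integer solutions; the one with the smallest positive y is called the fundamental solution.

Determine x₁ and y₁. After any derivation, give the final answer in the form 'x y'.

[5; 1,1,3,5,3,1,1,10] for √31; ℓ=8 ⇒ convergent index 7
a_0=5:  p_0=5·1+0=5,  q_0=5·0+1=1
a_1=1:  p_1=1·5+1=6,  q_1=1·1+0=1
…
a_3=3:  p_3=3·11+6=39,  q_3=3·2+1=7
…
a_6=1:  p_6=1·657+206=863,  q_6=1·118+37=155
a_7=1:  p_7=1·863+657=1520,  q_7=1·155+118=273
→ (1520, 273).  Check: 1520²=2310400, 31·273²=2310399, difference 1.

1520 273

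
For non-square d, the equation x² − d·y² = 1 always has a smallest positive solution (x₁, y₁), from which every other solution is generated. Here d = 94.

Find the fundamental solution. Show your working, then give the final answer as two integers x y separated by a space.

[9; 1,2,3,1,1,…,2,1,18] for √94; ℓ=16 ⇒ convergent index 15
a_0=9:  p_0=9·1+0=9,  q_0=9·0+1=1
…
a_2=2:  p_2=2·10+9=29,  q_2=2·1+1=3
a_3=3:  p_3=3·29+10=97,  q_3=3·3+1=10
a_4=1:  p_4=1·97+29=126,  q_4=1·10+3=13
a_5=1:  p_5=1·126+97=223,  q_5=1·13+10=23
a_6=5:  p_6=5·223+126=1241,  q_6=5·23+13=128
a_7=1:  p_7=1·1241+223=1464,  q_7=1·128+23=151
a_8=8:  p_8=8·1464+1241=12953,  q_8=8·151+128=1336
a_9=1:  p_9=1·12953+1464=14417,  q_9=1·1336+151=1487
a_10=5:  p_10=5·14417+12953=85038,  q_10=5·1487+1336=8771
a_11=1:  p_11=1·85038+14417=99455,  q_11=1·8771+1487=10258
a_12=1:  p_12=1·99455+85038=184493,  q_12=1·10258+8771=19029
a_13=3:  p_13=3·184493+99455=652934,  q_13=3·19029+10258=67345
a_14=2:  p_14=2·652934+184493=1490361,  q_14=2·67345+19029=153719
a_15=1:  p_15=1·1490361+652934=2143295,  q_15=1·153719+67345=221064
(x₁, y₁) = (2143295, 221064);  2143295² − 94·221064² = 1 ✓

2143295 221064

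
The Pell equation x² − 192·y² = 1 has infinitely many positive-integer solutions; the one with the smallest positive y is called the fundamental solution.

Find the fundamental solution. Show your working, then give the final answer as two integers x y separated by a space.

√192 = [13; 1,5,1,26, …], period ℓ=4 (even) → k=3
a_0=13:  p_0=13·1+0=13,  q_0=13·0+1=1
a_1=1:  p_1=1·13+1=14,  q_1=1·1+0=1
a_2=5:  p_2=5·14+13=83,  q_2=5·1+1=6
a_3=1:  p_3=1·83+14=97,  q_3=1·6+1=7
fundamental: x₁=97, y₁=7  (since 9409 − 192·49 = 1)

97 7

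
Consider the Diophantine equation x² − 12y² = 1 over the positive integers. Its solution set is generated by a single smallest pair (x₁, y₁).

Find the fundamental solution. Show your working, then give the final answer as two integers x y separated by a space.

7 2

d=12: √d = [3; 2,6] (ℓ=2, even), read p_1/q_1
k=0  a_k=3  p_k/q_k = 3/1
k=1  a_k=2  p_k/q_k = 7/2
fundamental: x₁=7, y₁=2  (since 49 − 12·4 = 1)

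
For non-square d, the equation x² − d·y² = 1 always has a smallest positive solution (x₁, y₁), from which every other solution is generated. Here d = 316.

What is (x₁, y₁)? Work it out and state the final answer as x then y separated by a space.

12799 720

√316 = [17; 1,3,2,8,2,3,1,34, …], period ℓ=8 (even) → k=7
a_0=17:  p_0=17·1+0=17,  q_0=17·0+1=1
a_1=1:  p_1=1·17+1=18,  q_1=1·1+0=1
…
a_3=2:  p_3=2·71+18=160,  q_3=2·4+1=9
a_4=8:  p_4=8·160+71=1351,  q_4=8·9+4=76
…
a_6=3:  p_6=3·2862+1351=9937,  q_6=3·161+76=559
a_7=1:  p_7=1·9937+2862=12799,  q_7=1·559+161=720
(x₁, y₁) = (12799, 720);  12799² − 316·720² = 1 ✓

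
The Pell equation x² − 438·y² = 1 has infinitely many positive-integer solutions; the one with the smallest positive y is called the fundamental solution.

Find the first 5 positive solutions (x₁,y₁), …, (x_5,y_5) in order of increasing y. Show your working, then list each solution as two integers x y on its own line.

d=438: √d = [20; 1,12,1,40] (ℓ=4, even), read p_3/q_3
k=0  a_k=20  p_k/q_k = 20/1
…
k=2  a_k=12  p_k/q_k = 272/13
k=3  a_k=1  p_k/q_k = 293/14
fundamental: x₁=293, y₁=14  (since 85849 − 438·196 = 1)
(293+14√438)^2 = 171697 + 8204√438
(293+14√438)^3 = 100614149 + 4807530√438
(293+14√438)^4 = 58959719617 + 2817204376√438
(293+14√438)^5 = 34550295081413 + 1650876956806√438

293 14
171697 8204
100614149 4807530
58959719617 2817204376
34550295081413 1650876956806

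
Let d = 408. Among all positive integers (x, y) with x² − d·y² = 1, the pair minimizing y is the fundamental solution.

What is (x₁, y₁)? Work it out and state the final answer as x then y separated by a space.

d=408: √d = [20; 5,40] (ℓ=2, even), read p_1/q_1
i=0: a=20 ⇒ p=20, q=1
i=1: a=5 ⇒ p=101, q=5
fundamental: x₁=101, y₁=5  (since 10201 − 408·25 = 1)

101 5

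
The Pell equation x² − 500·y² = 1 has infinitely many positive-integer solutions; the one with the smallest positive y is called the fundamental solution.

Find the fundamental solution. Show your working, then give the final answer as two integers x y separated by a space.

930249 41602

d=500: √d = [22; 2,1,3,2,1,…,1,2,44] (ℓ=14, even), read p_13/q_13
k=0  a_k=22  p_k/q_k = 22/1
…
k=3  a_k=3  p_k/q_k = 246/11
k=4  a_k=2  p_k/q_k = 559/25
k=5  a_k=1  p_k/q_k = 805/36
k=6  a_k=1  p_k/q_k = 1364/61
…
k=9  a_k=1  p_k/q_k = 30254/1353
k=10  a_k=2  p_k/q_k = 76317/3413
k=11  a_k=3  p_k/q_k = 259205/11592
k=12  a_k=1  p_k/q_k = 335522/15005
k=13  a_k=2  p_k/q_k = 930249/41602
(x₁, y₁) = (930249, 41602);  930249² − 500·41602² = 1 ✓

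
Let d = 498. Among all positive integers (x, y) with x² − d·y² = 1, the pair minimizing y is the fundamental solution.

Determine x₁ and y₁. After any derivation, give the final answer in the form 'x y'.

179777 8056

√498 → a₀=22, period (3,6,22,6,3,44); ℓ=6 even so k=5
a_0=22:  p_0=22·1+0=22,  q_0=22·0+1=1
a_1=3:  p_1=3·22+1=67,  q_1=3·1+0=3
a_2=6:  p_2=6·67+22=424,  q_2=6·3+1=19
a_3=22:  p_3=22·424+67=9395,  q_3=22·19+3=421
a_4=6:  p_4=6·9395+424=56794,  q_4=6·421+19=2545
a_5=3:  p_5=3·56794+9395=179777,  q_5=3·2545+421=8056
fundamental: x₁=179777, y₁=8056  (since 32319769729 − 498·64899136 = 1)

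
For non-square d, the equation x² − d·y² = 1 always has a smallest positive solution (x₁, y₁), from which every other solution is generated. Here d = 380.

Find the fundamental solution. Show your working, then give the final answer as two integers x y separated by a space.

39 2

[19; 2,38] for √380; ℓ=2 ⇒ convergent index 1
k=0  a_k=19  p_k/q_k = 19/1
k=1  a_k=2  p_k/q_k = 39/2
→ (39, 2).  Check: 39²=1521, 380·2²=1520, difference 1.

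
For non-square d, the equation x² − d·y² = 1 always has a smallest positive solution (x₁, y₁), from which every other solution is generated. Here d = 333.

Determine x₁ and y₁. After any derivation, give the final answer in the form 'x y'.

73 4

[18; 4,36] for √333; ℓ=2 ⇒ convergent index 1
a_0=18:  p_0=18·1+0=18,  q_0=18·0+1=1
a_1=4:  p_1=4·18+1=73,  q_1=4·1+0=4
→ (73, 4).  Check: 73²=5329, 333·4²=5328, difference 1.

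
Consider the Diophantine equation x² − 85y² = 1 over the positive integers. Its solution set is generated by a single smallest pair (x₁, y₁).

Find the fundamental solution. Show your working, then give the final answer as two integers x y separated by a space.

d=85: √d = [9; 4,1,1,4,18] (ℓ=5, odd), read p_9/q_9
step 0: (9, 1)  from 9·(1,0) + (0,1)
…
step 2: (46, 5)  from 1·(37,4) + (9,1)
…
step 5: (6887, 747)  from 18·(378,41) + (83,9)
…
step 8: (62739, 6805)  from 1·(34813,3776) + (27926,3029)
step 9: (285769, 30996)  from 4·(62739,6805) + (34813,3776)
(x₁, y₁) = (285769, 30996);  285769² − 85·30996² = 1 ✓

285769 30996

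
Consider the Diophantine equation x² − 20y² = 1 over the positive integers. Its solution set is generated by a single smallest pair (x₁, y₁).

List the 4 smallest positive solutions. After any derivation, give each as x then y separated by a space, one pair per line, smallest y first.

d=20: √d = [4; 2,8] (ℓ=2, even), read p_1/q_1
k=0  a_k=4  p_k/q_k = 4/1
k=1  a_k=2  p_k/q_k = 9/2
fundamental: x₁=9, y₁=2  (since 81 − 20·4 = 1)
(9+2√20)^2 = 161 + 36√20
(9+2√20)^3 = 2889 + 646√20
(9+2√20)^4 = 51841 + 11592√20

9 2
161 36
2889 646
51841 11592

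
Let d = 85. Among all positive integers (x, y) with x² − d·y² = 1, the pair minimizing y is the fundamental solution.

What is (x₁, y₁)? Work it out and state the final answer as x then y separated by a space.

√85 → a₀=9, period (4,1,1,4,18); ℓ=5 odd so k=9
k=0  a_k=9  p_k/q_k = 9/1
k=1  a_k=4  p_k/q_k = 37/4
k=2  a_k=1  p_k/q_k = 46/5
…
k=4  a_k=4  p_k/q_k = 378/41
k=5  a_k=18  p_k/q_k = 6887/747
k=6  a_k=4  p_k/q_k = 27926/3029
k=7  a_k=1  p_k/q_k = 34813/3776
k=8  a_k=1  p_k/q_k = 62739/6805
k=9  a_k=4  p_k/q_k = 285769/30996
fundamental: x₁=285769, y₁=30996  (since 81663921361 − 85·960752016 = 1)

285769 30996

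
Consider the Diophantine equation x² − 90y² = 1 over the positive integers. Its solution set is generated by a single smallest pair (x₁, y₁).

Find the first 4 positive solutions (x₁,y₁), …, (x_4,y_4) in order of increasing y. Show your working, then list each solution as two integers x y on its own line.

d=90: √d = [9; 2,18] (ℓ=2, even), read p_1/q_1
a_0=9:  p_0=9·1+0=9,  q_0=9·0+1=1
a_1=2:  p_1=2·9+1=19,  q_1=2·1+0=2
→ (19, 2).  Check: 19²=361, 90·2²=360, difference 1.
(x_2, y_2) = (19·19 + 90·2·2, 19·2 + 2·19) = (721, 76)
(x_3, y_3) = (19·721 + 90·2·76, 19·76 + 2·721) = (27379, 2886)
(x_4, y_4) = (19·27379 + 90·2·2886, 19·2886 + 2·27379) = (1039681, 109592)

19 2
721 76
27379 2886
1039681 109592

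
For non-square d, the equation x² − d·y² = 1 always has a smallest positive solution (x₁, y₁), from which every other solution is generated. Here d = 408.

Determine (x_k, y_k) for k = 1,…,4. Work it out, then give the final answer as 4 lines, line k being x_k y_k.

101 5
20401 1010
4120901 204015
832401601 41210020

d=408: √d = [20; 5,40] (ℓ=2, even), read p_1/q_1
i=0: a=20 ⇒ p=20, q=1
i=1: a=5 ⇒ p=101, q=5
→ (101, 5).  Check: 101²=10201, 408·5²=10200, difference 1.
(x_2, y_2) = (101·101 + 408·5·5, 101·5 + 5·101) = (20401, 1010)
(x_3, y_3) = (101·20401 + 408·5·1010, 101·1010 + 5·20401) = (4120901, 204015)
(x_4, y_4) = (101·4120901 + 408·5·204015, 101·204015 + 5·4120901) = (832401601, 41210020)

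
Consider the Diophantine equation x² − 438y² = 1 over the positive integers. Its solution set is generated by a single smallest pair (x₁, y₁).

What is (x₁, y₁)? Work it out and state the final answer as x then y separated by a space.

d=438: √d = [20; 1,12,1,40] (ℓ=4, even), read p_3/q_3
i=0: a=20 ⇒ p=20, q=1
…
i=2: a=12 ⇒ p=272, q=13
i=3: a=1 ⇒ p=293, q=14
→ (293, 14).  Check: 293²=85849, 438·14²=85848, difference 1.

293 14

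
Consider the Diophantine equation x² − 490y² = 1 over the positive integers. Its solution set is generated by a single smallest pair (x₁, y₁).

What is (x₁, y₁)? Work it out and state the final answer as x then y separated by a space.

1039681 46968

d=490: √d = [22; 7,2,1,4,4,4,1,2,7,44] (ℓ=10, even), read p_9/q_9
step 0: (22, 1)  from 22·(1,0) + (0,1)
step 1: (155, 7)  from 7·(22,1) + (1,0)
step 2: (332, 15)  from 2·(155,7) + (22,1)
step 3: (487, 22)  from 1·(332,15) + (155,7)
step 4: (2280, 103)  from 4·(487,22) + (332,15)
…
step 6: (40708, 1839)  from 4·(9607,434) + (2280,103)
step 7: (50315, 2273)  from 1·(40708,1839) + (9607,434)
step 8: (141338, 6385)  from 2·(50315,2273) + (40708,1839)
step 9: (1039681, 46968)  from 7·(141338,6385) + (50315,2273)
→ (1039681, 46968).  Check: 1039681²=1080936581761, 490·46968²=1080936581760, difference 1.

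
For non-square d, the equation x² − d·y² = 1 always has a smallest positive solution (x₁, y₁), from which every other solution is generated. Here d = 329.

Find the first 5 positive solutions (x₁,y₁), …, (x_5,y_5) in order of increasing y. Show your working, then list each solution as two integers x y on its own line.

√329 → a₀=18, period (7,4,2,1,1,4,1,1,2,4,7,36); ℓ=12 even so k=11
k=0  a_k=18  p_k/q_k = 18/1
k=1  a_k=7  p_k/q_k = 127/7
k=2  a_k=4  p_k/q_k = 526/29
…
k=4  a_k=1  p_k/q_k = 1705/94
…
k=6  a_k=4  p_k/q_k = 13241/730
k=7  a_k=1  p_k/q_k = 16125/889
k=8  a_k=1  p_k/q_k = 29366/1619
k=9  a_k=2  p_k/q_k = 74857/4127
k=10  a_k=4  p_k/q_k = 328794/18127
k=11  a_k=7  p_k/q_k = 2376415/131016
fundamental: x₁=2376415, y₁=131016  (since 5647348252225 − 329·17165192256 = 1)
(x_2, y_2) = (2376415·2376415 + 329·131016·131016, 2376415·131016 + 131016·2376415) = (11294696504449, 622696775280)
(x_3, y_3) = (2376415·11294696504449 + 329·131016·622696775280, 2376415·622696775280 + 131016·11294696504449) = (53681772387237964255, 2959571914453911384)
(x_4, y_4) = (2376415·53681772387237964255 + 329·131016·2959571914453911384, 2376415·2959571914453911384 + 131016·53681772387237964255) = (255140338255224918953587201, 14066342182173360946441440)
(x_5, y_5) = (2376415·255140338255224918953587201 + 329·131016·14066342182173360946441440, 2376415·14066342182173360946441440 + 131016·255140338255224918953587201) = (1212638653869526969777790618564575, 66854933113696055535160815363816)

2376415 131016
11294696504449 622696775280
53681772387237964255 2959571914453911384
255140338255224918953587201 14066342182173360946441440
1212638653869526969777790618564575 66854933113696055535160815363816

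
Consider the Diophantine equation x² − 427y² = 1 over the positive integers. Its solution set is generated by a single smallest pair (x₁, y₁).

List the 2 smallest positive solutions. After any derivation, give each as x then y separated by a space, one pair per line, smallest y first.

62 3
7687 372

d=427: √d = [20; 1,1,1,40] (ℓ=4, even), read p_3/q_3
i=0: a=20 ⇒ p=20, q=1
i=1: a=1 ⇒ p=21, q=1
i=2: a=1 ⇒ p=41, q=2
i=3: a=1 ⇒ p=62, q=3
(x₁, y₁) = (62, 3);  62² − 427·3² = 1 ✓
(x_2, y_2) = (62·62 + 427·3·3, 62·3 + 3·62) = (7687, 372)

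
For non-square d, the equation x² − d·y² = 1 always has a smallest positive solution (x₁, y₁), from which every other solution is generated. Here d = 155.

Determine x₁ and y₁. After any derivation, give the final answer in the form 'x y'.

[12; 2,4,2,24] for √155; ℓ=4 ⇒ convergent index 3
k=0  a_k=12  p_k/q_k = 12/1
k=1  a_k=2  p_k/q_k = 25/2
k=2  a_k=4  p_k/q_k = 112/9
k=3  a_k=2  p_k/q_k = 249/20
fundamental: x₁=249, y₁=20  (since 62001 − 155·400 = 1)

249 20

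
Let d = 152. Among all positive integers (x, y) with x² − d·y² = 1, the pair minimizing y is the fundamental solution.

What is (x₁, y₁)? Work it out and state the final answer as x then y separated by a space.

37 3

d=152: √d = [12; 3,24] (ℓ=2, even), read p_1/q_1
step 0: (12, 1)  from 12·(1,0) + (0,1)
step 1: (37, 3)  from 3·(12,1) + (1,0)
→ (37, 3).  Check: 37²=1369, 152·3²=1368, difference 1.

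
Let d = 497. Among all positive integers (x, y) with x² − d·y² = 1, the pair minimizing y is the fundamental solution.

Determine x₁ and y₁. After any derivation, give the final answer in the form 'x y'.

1201887 53912

d=497: √d = [22; 3,2,2,5,6,5,2,2,3,44] (ℓ=10, even), read p_9/q_9
a_0=22:  p_0=22·1+0=22,  q_0=22·0+1=1
a_1=3:  p_1=3·22+1=67,  q_1=3·1+0=3
a_2=2:  p_2=2·67+22=156,  q_2=2·3+1=7
a_3=2:  p_3=2·156+67=379,  q_3=2·7+3=17
a_4=5:  p_4=5·379+156=2051,  q_4=5·17+7=92
…
a_6=5:  p_6=5·12685+2051=65476,  q_6=5·569+92=2937
a_7=2:  p_7=2·65476+12685=143637,  q_7=2·2937+569=6443
a_8=2:  p_8=2·143637+65476=352750,  q_8=2·6443+2937=15823
a_9=3:  p_9=3·352750+143637=1201887,  q_9=3·15823+6443=53912
fundamental: x₁=1201887, y₁=53912  (since 1444532360769 − 497·2906503744 = 1)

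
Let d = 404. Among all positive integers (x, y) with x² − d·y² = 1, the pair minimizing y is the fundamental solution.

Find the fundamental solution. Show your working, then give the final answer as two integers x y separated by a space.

201 10

√404 = [20; 10,40, …], period ℓ=2 (even) → k=1
a_0=20:  p_0=20·1+0=20,  q_0=20·0+1=1
a_1=10:  p_1=10·20+1=201,  q_1=10·1+0=10
→ (201, 10).  Check: 201²=40401, 404·10²=40400, difference 1.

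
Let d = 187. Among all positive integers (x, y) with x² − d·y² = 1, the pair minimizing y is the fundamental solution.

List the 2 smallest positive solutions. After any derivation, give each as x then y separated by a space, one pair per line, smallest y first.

√187 → a₀=13, period (1,2,13,2,1,26); ℓ=6 even so k=5
k=0  a_k=13  p_k/q_k = 13/1
k=1  a_k=1  p_k/q_k = 14/1
k=2  a_k=2  p_k/q_k = 41/3
k=3  a_k=13  p_k/q_k = 547/40
k=4  a_k=2  p_k/q_k = 1135/83
k=5  a_k=1  p_k/q_k = 1682/123
(x₁, y₁) = (1682, 123);  1682² − 187·123² = 1 ✓
(x_2, y_2) = (1682·1682 + 187·123·123, 1682·123 + 123·1682) = (5658247, 413772)

1682 123
5658247 413772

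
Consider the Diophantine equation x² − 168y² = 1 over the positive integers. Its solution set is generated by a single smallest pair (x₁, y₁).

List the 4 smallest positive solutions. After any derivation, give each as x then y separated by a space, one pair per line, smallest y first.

d=168: √d = [12; 1,24] (ℓ=2, even), read p_1/q_1
a_0=12:  p_0=12·1+0=12,  q_0=12·0+1=1
a_1=1:  p_1=1·12+1=13,  q_1=1·1+0=1
fundamental: x₁=13, y₁=1  (since 169 − 168·1 = 1)
(13+1√168)^2 = 337 + 26√168
(13+1√168)^3 = 8749 + 675√168
(13+1√168)^4 = 227137 + 17524√168

13 1
337 26
8749 675
227137 17524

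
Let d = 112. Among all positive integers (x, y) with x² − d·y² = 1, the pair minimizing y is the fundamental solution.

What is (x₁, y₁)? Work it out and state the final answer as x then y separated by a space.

d=112: √d = [10; 1,1,2,1,1,20] (ℓ=6, even), read p_5/q_5
a_0=10:  p_0=10·1+0=10,  q_0=10·0+1=1
…
a_2=1:  p_2=1·11+10=21,  q_2=1·1+1=2
…
a_4=1:  p_4=1·53+21=74,  q_4=1·5+2=7
a_5=1:  p_5=1·74+53=127,  q_5=1·7+5=12
fundamental: x₁=127, y₁=12  (since 16129 − 112·144 = 1)

127 12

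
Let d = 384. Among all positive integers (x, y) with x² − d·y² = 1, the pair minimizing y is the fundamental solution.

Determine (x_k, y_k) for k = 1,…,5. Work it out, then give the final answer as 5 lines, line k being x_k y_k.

4801 245
46099201 2352490
442644523201 22588608735
4250272665676801 216895818720980
40811117693184120001 2082633628770241225

√384 = [19; 1,1,2,9,2,1,1,38, …], period ℓ=8 (even) → k=7
a_0=19:  p_0=19·1+0=19,  q_0=19·0+1=1
…
a_3=2:  p_3=2·39+20=98,  q_3=2·2+1=5
a_4=9:  p_4=9·98+39=921,  q_4=9·5+2=47
a_5=2:  p_5=2·921+98=1940,  q_5=2·47+5=99
a_6=1:  p_6=1·1940+921=2861,  q_6=1·99+47=146
a_7=1:  p_7=1·2861+1940=4801,  q_7=1·146+99=245
fundamental: x₁=4801, y₁=245  (since 23049601 − 384·60025 = 1)
k=2:  x_2 = 4801·4801+384·245·245 = 46099201,  y_2 = 4801·245+245·4801 = 2352490
k=3:  x_3 = 4801·46099201+384·245·2352490 = 442644523201,  y_3 = 4801·2352490+245·46099201 = 22588608735
k=4:  x_4 = 4801·442644523201+384·245·22588608735 = 4250272665676801,  y_4 = 4801·22588608735+245·442644523201 = 216895818720980
k=5:  x_5 = 4801·4250272665676801+384·245·216895818720980 = 40811117693184120001,  y_5 = 4801·216895818720980+245·4250272665676801 = 2082633628770241225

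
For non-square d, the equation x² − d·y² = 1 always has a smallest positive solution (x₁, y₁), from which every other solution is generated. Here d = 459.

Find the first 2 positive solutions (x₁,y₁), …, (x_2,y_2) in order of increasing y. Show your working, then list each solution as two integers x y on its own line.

499850 23331
499700044999 23324000700

d=459: √d = [21; 2,2,1,4,21,4,1,2,2,42] (ℓ=10, even), read p_9/q_9
k=0  a_k=21  p_k/q_k = 21/1
k=1  a_k=2  p_k/q_k = 43/2
k=2  a_k=2  p_k/q_k = 107/5
k=3  a_k=1  p_k/q_k = 150/7
k=4  a_k=4  p_k/q_k = 707/33
…
k=7  a_k=1  p_k/q_k = 75692/3533
k=8  a_k=2  p_k/q_k = 212079/9899
k=9  a_k=2  p_k/q_k = 499850/23331
fundamental: x₁=499850, y₁=23331  (since 249850022500 − 459·544335561 = 1)
(x_2, y_2) = (499850·499850 + 459·23331·23331, 499850·23331 + 23331·499850) = (499700044999, 23324000700)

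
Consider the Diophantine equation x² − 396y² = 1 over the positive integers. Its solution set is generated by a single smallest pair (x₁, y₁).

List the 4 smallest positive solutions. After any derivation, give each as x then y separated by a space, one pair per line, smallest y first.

√396 → a₀=19, period (1,8,1,38); ℓ=4 even so k=3
i=0: a=19 ⇒ p=19, q=1
i=1: a=1 ⇒ p=20, q=1
i=2: a=8 ⇒ p=179, q=9
i=3: a=1 ⇒ p=199, q=10
→ (199, 10).  Check: 199²=39601, 396·10²=39600, difference 1.
(199+10√396)^2 = 79201 + 3980√396
(199+10√396)^3 = 31521799 + 1584030√396
(199+10√396)^4 = 12545596801 + 630439960√396

199 10
79201 3980
31521799 1584030
12545596801 630439960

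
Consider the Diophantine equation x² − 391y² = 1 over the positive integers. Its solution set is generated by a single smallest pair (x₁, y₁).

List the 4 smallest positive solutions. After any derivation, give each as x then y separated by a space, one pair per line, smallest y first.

√391 → a₀=19, period (1,3,2,2,1,…,3,1,38); ℓ=16 even so k=15
a_0=19:  p_0=19·1+0=19,  q_0=19·0+1=1
a_1=1:  p_1=1·19+1=20,  q_1=1·1+0=1
a_2=3:  p_2=3·20+19=79,  q_2=3·1+1=4
a_3=2:  p_3=2·79+20=178,  q_3=2·4+1=9
…
a_7=2:  p_7=2·1048+613=2709,  q_7=2·53+31=137
…
a_10=1:  p_10=1·107747+52519=160266,  q_10=1·5449+2656=8105
…
a_12=2:  p_12=2·268013+160266=696292,  q_12=2·13554+8105=35213
…
a_14=3:  p_14=3·1660597+696292=5678083,  q_14=3·83980+35213=287153
a_15=1:  p_15=1·5678083+1660597=7338680,  q_15=1·287153+83980=371133
(x₁, y₁) = (7338680, 371133);  7338680² − 391·371133² = 1 ✓
n=2: (7338680,371133)∘(7338680,371133) = (7338680·7338680+391·371133·371133, 7338680·371133+371133·7338680) = (107712448284799,5447252648880)
n=3: (107712448284799,5447252648880)∘(7338680,371133) = (7338680·107712448284799+391·371133·5447252648880, 7338680·5447252648880+371133·107712448284799) = (1580934379957370111960,79951288138564985667)
n=4: (1580934379957370111960,79951288138564985667)∘(7338680,371133) = (7338680·1580934379957370111960+391·371133·79951288138564985667, 7338680·79951288138564985667+371133·1580934379957370111960) = (23203943031010998074028940801,1173473838473442730776750240)

7338680 371133
107712448284799 5447252648880
1580934379957370111960 79951288138564985667
23203943031010998074028940801 1173473838473442730776750240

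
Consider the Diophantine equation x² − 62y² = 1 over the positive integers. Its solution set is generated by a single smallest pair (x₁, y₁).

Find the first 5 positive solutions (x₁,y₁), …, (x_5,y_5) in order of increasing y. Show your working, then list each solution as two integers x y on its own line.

63 8
7937 1008
999999 127000
125991937 16000992
15873984063 2015997992

d=62: √d = [7; 1,6,1,14] (ℓ=4, even), read p_3/q_3
step 0: (7, 1)  from 7·(1,0) + (0,1)
…
step 2: (55, 7)  from 6·(8,1) + (7,1)
step 3: (63, 8)  from 1·(55,7) + (8,1)
(x₁, y₁) = (63, 8);  63² − 62·8² = 1 ✓
k=2:  x_2 = 63·63+62·8·8 = 7937,  y_2 = 63·8+8·63 = 1008
k=3:  x_3 = 63·7937+62·8·1008 = 999999,  y_3 = 63·1008+8·7937 = 127000
k=4:  x_4 = 63·999999+62·8·127000 = 125991937,  y_4 = 63·127000+8·999999 = 16000992
k=5:  x_5 = 63·125991937+62·8·16000992 = 15873984063,  y_5 = 63·16000992+8·125991937 = 2015997992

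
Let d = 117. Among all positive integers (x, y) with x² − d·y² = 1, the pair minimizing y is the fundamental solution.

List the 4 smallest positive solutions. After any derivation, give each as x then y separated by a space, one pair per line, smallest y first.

√117 = [10; 1,4,2,4,1,20, …], period ℓ=6 (even) → k=5
i=0: a=10 ⇒ p=10, q=1
i=1: a=1 ⇒ p=11, q=1
i=2: a=4 ⇒ p=54, q=5
…
i=4: a=4 ⇒ p=530, q=49
i=5: a=1 ⇒ p=649, q=60
→ (649, 60).  Check: 649²=421201, 117·60²=421200, difference 1.
(649+60√117)^2 = 842401 + 77880√117
(649+60√117)^3 = 1093435849 + 101088180√117
(649+60√117)^4 = 1419278889601 + 131212379760√117

649 60
842401 77880
1093435849 101088180
1419278889601 131212379760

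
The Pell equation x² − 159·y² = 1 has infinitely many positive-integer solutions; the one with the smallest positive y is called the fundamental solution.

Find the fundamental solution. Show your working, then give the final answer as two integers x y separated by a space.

√159 → a₀=12, period (1,1,1,1,3,1,1,1,1,24); ℓ=10 even so k=9
step 0: (12, 1)  from 12·(1,0) + (0,1)
step 1: (13, 1)  from 1·(12,1) + (1,0)
…
step 3: (38, 3)  from 1·(25,2) + (13,1)
step 4: (63, 5)  from 1·(38,3) + (25,2)
…
step 7: (517, 41)  from 1·(290,23) + (227,18)
step 8: (807, 64)  from 1·(517,41) + (290,23)
step 9: (1324, 105)  from 1·(807,64) + (517,41)
→ (1324, 105).  Check: 1324²=1752976, 159·105²=1752975, difference 1.

1324 105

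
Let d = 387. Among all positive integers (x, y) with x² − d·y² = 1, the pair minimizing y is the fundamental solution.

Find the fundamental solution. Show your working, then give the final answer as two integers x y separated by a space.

[19; 1,2,19,2,1,38] for √387; ℓ=6 ⇒ convergent index 5
a_0=19:  p_0=19·1+0=19,  q_0=19·0+1=1
a_1=1:  p_1=1·19+1=20,  q_1=1·1+0=1
…
a_3=19:  p_3=19·59+20=1141,  q_3=19·3+1=58
a_4=2:  p_4=2·1141+59=2341,  q_4=2·58+3=119
a_5=1:  p_5=1·2341+1141=3482,  q_5=1·119+58=177
fundamental: x₁=3482, y₁=177  (since 12124324 − 387·31329 = 1)

3482 177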